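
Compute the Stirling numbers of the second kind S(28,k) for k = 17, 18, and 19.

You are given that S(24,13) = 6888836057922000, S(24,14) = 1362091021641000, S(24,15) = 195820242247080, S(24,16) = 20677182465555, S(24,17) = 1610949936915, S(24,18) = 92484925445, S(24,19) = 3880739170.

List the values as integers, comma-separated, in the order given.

row 25: T[25][14]=14·1362091021641000+6888836057922000=25958110360896000  T[25][15]=15·195820242247080+1362091021641000=4299394655347200  T[25][16]=16·20677182465555+195820242247080=526655161695960  T[25][17]=17·1610949936915+20677182465555=48063331393110  T[25][18]=18·92484925445+1610949936915=3275678594925  T[25][19]=19·3880739170+92484925445=166218969675
row 26: T[26][15]=15·4299394655347200+25958110360896000=90449030191104000  T[26][16]=16·526655161695960+4299394655347200=12725877242482560  T[26][17]=17·48063331393110+526655161695960=1343731795378830  T[26][18]=18·3275678594925+48063331393110=107025546101760  T[26][19]=19·166218969675+3275678594925=6433839018750
row 27: T[27][16]=16·12725877242482560+90449030191104000=294063066070824960  T[27][17]=17·1343731795378830+12725877242482560=35569317763922670  T[27][18]=18·107025546101760+1343731795378830=3270191625210510  T[27][19]=19·6433839018750+107025546101760=229268487458010
row 28: T[28][17]=17·35569317763922670+294063066070824960=898741468057510350  T[28][18]=18·3270191625210510+35569317763922670=94432767017711850  T[28][19]=19·229268487458010+3270191625210510=7626292886912700
Read S(28,17) = 898741468057510350, S(28,18) = 94432767017711850, S(28,19) = 7626292886912700.

898741468057510350, 94432767017711850, 7626292886912700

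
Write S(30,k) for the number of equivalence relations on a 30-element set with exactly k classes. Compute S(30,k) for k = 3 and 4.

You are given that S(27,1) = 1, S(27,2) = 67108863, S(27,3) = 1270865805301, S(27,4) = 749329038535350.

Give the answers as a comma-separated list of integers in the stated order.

[28] T[28,1]:1*1+0=1 · T[28,2]:2*67108863+1=134217727 · T[28,3]:3*1270865805301+67108863=3812664524766 · T[28,4]:4*749329038535350+1270865805301=2998587019946701
[29] T[29,2]:2*134217727+1=268435455 · T[29,3]:3*3812664524766+134217727=11438127792025 · T[29,4]:4*2998587019946701+3812664524766=11998160744311570
[30] T[30,3]:3*11438127792025+268435455=34314651811530 · T[30,4]:4*11998160744311570+11438127792025=48004081105038305
Read S(30,3) = 34314651811530, S(30,4) = 48004081105038305.

34314651811530, 48004081105038305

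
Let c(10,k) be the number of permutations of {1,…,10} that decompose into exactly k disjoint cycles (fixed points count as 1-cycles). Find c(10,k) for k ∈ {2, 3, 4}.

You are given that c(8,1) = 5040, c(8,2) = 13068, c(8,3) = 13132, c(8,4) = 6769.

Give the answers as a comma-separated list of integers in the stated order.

@9  (9,1):5040·8+0→40320, (9,2):13068·8+5040→109584, (9,3):13132·8+13068→118124, (9,4):6769·8+13132→67284
@10  (10,2):109584·9+40320→1026576, (10,3):118124·9+109584→1172700, (10,4):67284·9+118124→723680
Read c(10,2) = 1026576, c(10,3) = 1172700, c(10,4) = 723680.

1026576, 1172700, 723680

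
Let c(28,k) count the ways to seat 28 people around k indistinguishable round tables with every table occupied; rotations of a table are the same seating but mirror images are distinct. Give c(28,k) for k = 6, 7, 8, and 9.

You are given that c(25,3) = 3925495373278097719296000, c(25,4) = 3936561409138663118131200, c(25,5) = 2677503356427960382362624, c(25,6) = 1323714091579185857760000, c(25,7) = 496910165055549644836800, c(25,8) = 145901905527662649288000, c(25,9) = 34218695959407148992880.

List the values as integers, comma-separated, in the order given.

28969458895980281319670568448, 11616723683566425573507775872, 3673742549077683082376236224, 936363983558079713086850400

[26] T[26,4]:25*3936561409138663118131200+3925495373278097719296000=102339530601744675672576000 · T[26,5]:25*2677503356427960382362624+3936561409138663118131200=70874145319837672677196800 · T[26,6]:25*1323714091579185857760000+2677503356427960382362624=35770355645907606826362624 · T[26,7]:25*496910165055549644836800+1323714091579185857760000=13746468217967926978680000 · T[26,8]:25*145901905527662649288000+496910165055549644836800=4144457803247115877036800 · T[26,9]:25*34218695959407148992880+145901905527662649288000=1001369304512841374110000
[27] T[27,5]:26*70874145319837672677196800+102339530601744675672576000=1945067308917524165279692800 · T[27,6]:26*35770355645907606826362624+70874145319837672677196800=1000903392113435450162625024 · T[27,7]:26*13746468217967926978680000+35770355645907606826362624=393178529313073708272042624 · T[27,8]:26*4144457803247115877036800+13746468217967926978680000=121502371102392939781636800 · T[27,9]:26*1001369304512841374110000+4144457803247115877036800=30180059720580991603896800
[28] T[28,6]:27*1000903392113435450162625024+1945067308917524165279692800=28969458895980281319670568448 · T[28,7]:27*393178529313073708272042624+1000903392113435450162625024=11616723683566425573507775872 · T[28,8]:27*121502371102392939781636800+393178529313073708272042624=3673742549077683082376236224 · T[28,9]:27*30180059720580991603896800+121502371102392939781636800=936363983558079713086850400
Read c(28,6) = 28969458895980281319670568448, c(28,7) = 11616723683566425573507775872, c(28,8) = 3673742549077683082376236224, c(28,9) = 936363983558079713086850400.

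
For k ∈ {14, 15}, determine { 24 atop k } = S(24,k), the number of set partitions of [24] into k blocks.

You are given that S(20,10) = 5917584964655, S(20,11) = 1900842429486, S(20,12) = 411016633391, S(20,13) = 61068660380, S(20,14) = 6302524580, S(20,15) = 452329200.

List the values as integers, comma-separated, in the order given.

1362091021641000, 195820242247080

@21  (21,11):1900842429486·11+5917584964655→26826851689001, (21,12):411016633391·12+1900842429486→6833042030178, (21,13):61068660380·13+411016633391→1204909218331, (21,14):6302524580·14+61068660380→149304004500, (21,15):452329200·15+6302524580→13087462580
@22  (22,12):6833042030178·12+26826851689001→108823356051137, (22,13):1204909218331·13+6833042030178→22496861868481, (22,14):149304004500·14+1204909218331→3295165281331, (22,15):13087462580·15+149304004500→345615943200
@23  (23,13):22496861868481·13+108823356051137→401282560341390, (23,14):3295165281331·14+22496861868481→68629175807115, (23,15):345615943200·15+3295165281331→8479404429331
@24  (24,14):68629175807115·14+401282560341390→1362091021641000, (24,15):8479404429331·15+68629175807115→195820242247080
Read S(24,14) = 1362091021641000, S(24,15) = 195820242247080.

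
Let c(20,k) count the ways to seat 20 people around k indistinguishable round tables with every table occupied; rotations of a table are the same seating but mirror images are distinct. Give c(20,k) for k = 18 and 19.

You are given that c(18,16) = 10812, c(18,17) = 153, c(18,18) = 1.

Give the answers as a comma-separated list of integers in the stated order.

16815, 190

[19] T[19,17]:18*153+10812=13566 · T[19,18]:18*1+153=171 · T[19,19]:18*0+1=1
[20] T[20,18]:19*171+13566=16815 · T[20,19]:19*1+171=190
Read c(20,18) = 16815, c(20,19) = 190.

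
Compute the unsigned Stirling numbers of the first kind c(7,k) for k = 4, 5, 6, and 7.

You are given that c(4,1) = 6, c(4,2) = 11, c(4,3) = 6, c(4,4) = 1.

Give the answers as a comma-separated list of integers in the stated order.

[5] T[5,2]:4*11+6=50 · T[5,3]:4*6+11=35 · T[5,4]:4*1+6=10 · T[5,5]:4*0+1=1
[6] T[6,3]:5*35+50=225 · T[6,4]:5*10+35=85 · T[6,5]:5*1+10=15 · T[6,6]:5*0+1=1
[7] T[7,4]:6*85+225=735 · T[7,5]:6*15+85=175 · T[7,6]:6*1+15=21 · T[7,7]:6*0+1=1
Read c(7,4) = 735, c(7,5) = 175, c(7,6) = 21, c(7,7) = 1.

735, 175, 21, 1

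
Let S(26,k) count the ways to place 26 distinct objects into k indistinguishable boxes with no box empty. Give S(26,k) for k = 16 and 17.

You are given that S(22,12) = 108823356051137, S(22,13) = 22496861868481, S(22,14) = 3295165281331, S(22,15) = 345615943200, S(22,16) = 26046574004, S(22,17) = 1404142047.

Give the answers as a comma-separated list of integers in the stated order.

12725877242482560, 1343731795378830

[23] T[23,13]:13*22496861868481+108823356051137=401282560341390 · T[23,14]:14*3295165281331+22496861868481=68629175807115 · T[23,15]:15*345615943200+3295165281331=8479404429331 · T[23,16]:16*26046574004+345615943200=762361127264 · T[23,17]:17*1404142047+26046574004=49916988803
[24] T[24,14]:14*68629175807115+401282560341390=1362091021641000 · T[24,15]:15*8479404429331+68629175807115=195820242247080 · T[24,16]:16*762361127264+8479404429331=20677182465555 · T[24,17]:17*49916988803+762361127264=1610949936915
[25] T[25,15]:15*195820242247080+1362091021641000=4299394655347200 · T[25,16]:16*20677182465555+195820242247080=526655161695960 · T[25,17]:17*1610949936915+20677182465555=48063331393110
[26] T[26,16]:16*526655161695960+4299394655347200=12725877242482560 · T[26,17]:17*48063331393110+526655161695960=1343731795378830
Read S(26,16) = 12725877242482560, S(26,17) = 1343731795378830.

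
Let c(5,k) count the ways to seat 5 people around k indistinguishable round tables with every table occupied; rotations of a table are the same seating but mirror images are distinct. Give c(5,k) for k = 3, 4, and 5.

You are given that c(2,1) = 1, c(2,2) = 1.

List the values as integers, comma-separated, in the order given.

35, 10, 1

@3  (3,1):1·2+0→2, (3,2):1·2+1→3, (3,3):0·2+1→1
@4  (4,2):3·3+2→11, (4,3):1·3+3→6, (4,4):0·3+1→1
@5  (5,3):6·4+11→35, (5,4):1·4+6→10, (5,5):0·4+1→1
Read c(5,3) = 35, c(5,4) = 10, c(5,5) = 1.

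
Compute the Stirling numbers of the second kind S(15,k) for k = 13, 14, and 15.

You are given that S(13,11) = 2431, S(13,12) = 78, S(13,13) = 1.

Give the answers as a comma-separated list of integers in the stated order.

4550, 105, 1

[14] T[14,12]:12*78+2431=3367 · T[14,13]:13*1+78=91 · T[14,14]:14*0+1=1
[15] T[15,13]:13*91+3367=4550 · T[15,14]:14*1+91=105 · T[15,15]:15*0+1=1
Read S(15,13) = 4550, S(15,14) = 105, S(15,15) = 1.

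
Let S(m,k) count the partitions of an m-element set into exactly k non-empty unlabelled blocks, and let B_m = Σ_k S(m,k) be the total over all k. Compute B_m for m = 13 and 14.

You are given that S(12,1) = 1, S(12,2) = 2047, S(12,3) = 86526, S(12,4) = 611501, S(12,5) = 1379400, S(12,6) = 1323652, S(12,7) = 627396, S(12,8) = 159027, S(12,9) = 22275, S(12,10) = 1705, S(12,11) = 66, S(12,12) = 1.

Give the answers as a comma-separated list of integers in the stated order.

27644437, 190899322

r13: T_13,1=1×1+0=1; T_13,2=2×2047+1=4095; T_13,3=3×86526+2047=261625; T_13,4=4×611501+86526=2532530; T_13,5=5×1379400+611501=7508501; T_13,6=6×1323652+1379400=9321312; T_13,7=7×627396+1323652=5715424; T_13,8=8×159027+627396=1899612; T_13,9=9×22275+159027=359502; T_13,10=10×1705+22275=39325; T_13,11=11×66+1705=2431; T_13,12=12×1+66=78; T_13,13=13×0+1=1
r14: T_14,1=1×1+0=1; T_14,2=2×4095+1=8191; T_14,3=3×261625+4095=788970; T_14,4=4×2532530+261625=10391745; T_14,5=5×7508501+2532530=40075035; T_14,6=6×9321312+7508501=63436373; T_14,7=7×5715424+9321312=49329280; T_14,8=8×1899612+5715424=20912320; T_14,9=9×359502+1899612=5135130; T_14,10=10×39325+359502=752752; T_14,11=11×2431+39325=66066; T_14,12=12×78+2431=3367; T_14,13=13×1+78=91; T_14,14=14×0+1=1
B_13 = ΣS(13,k) = 1+4095+261625+2532530+7508501+9321312+5715424+1899612+359502+39325+2431+78+1 = 27644437
B_14 = ΣS(14,k) = 1+8191+788970+10391745+40075035+63436373+49329280+20912320+5135130+752752+66066+3367+91+1 = 190899322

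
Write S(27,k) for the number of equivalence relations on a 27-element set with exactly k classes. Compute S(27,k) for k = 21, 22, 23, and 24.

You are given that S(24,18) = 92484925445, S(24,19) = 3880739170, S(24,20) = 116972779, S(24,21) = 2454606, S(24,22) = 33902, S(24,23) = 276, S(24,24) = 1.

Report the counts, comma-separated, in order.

r25: T_25,19=19×3880739170+92484925445=166218969675; T_25,20=20×116972779+3880739170=6220194750; T_25,21=21×2454606+116972779=168519505; T_25,22=22×33902+2454606=3200450; T_25,23=23×276+33902=40250; T_25,24=24×1+276=300
r26: T_26,20=20×6220194750+166218969675=290622864675; T_26,21=21×168519505+6220194750=9759104355; T_26,22=22×3200450+168519505=238929405; T_26,23=23×40250+3200450=4126200; T_26,24=24×300+40250=47450
r27: T_27,21=21×9759104355+290622864675=495564056130; T_27,22=22×238929405+9759104355=15015551265; T_27,23=23×4126200+238929405=333832005; T_27,24=24×47450+4126200=5265000
Read S(27,21) = 495564056130, S(27,22) = 15015551265, S(27,23) = 333832005, S(27,24) = 5265000.

495564056130, 15015551265, 333832005, 5265000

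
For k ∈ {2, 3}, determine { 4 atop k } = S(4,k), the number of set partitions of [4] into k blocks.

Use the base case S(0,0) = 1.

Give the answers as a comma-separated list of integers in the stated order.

7, 6

row 1: T[1][1]=1·0+1=1
row 2: T[2][1]=1·1+0=1  T[2][2]=2·0+1=1
row 3: T[3][1]=1·1+0=1  T[3][2]=2·1+1=3  T[3][3]=3·0+1=1
row 4: T[4][2]=2·3+1=7  T[4][3]=3·1+3=6
Read S(4,2) = 7, S(4,3) = 6.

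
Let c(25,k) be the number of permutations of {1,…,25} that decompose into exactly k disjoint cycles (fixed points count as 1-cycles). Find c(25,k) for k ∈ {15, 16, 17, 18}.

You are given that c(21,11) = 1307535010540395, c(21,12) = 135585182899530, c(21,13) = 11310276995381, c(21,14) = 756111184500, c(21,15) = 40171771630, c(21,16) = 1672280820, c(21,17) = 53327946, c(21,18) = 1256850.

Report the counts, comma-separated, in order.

r22: T_22,12=21×135585182899530+1307535010540395=4154823851430525; T_22,13=21×11310276995381+135585182899530=373100999802531; T_22,14=21×756111184500+11310276995381=27188611869881; T_22,15=21×40171771630+756111184500=1599718388730; T_22,16=21×1672280820+40171771630=75289668850; T_22,17=21×53327946+1672280820=2792167686; T_22,18=21×1256850+53327946=79721796
r23: T_23,13=22×373100999802531+4154823851430525=12363045847086207; T_23,14=22×27188611869881+373100999802531=971250460939913; T_23,15=22×1599718388730+27188611869881=62382416421941; T_23,16=22×75289668850+1599718388730=3256091103430; T_23,17=22×2792167686+75289668850=136717357942; T_23,18=22×79721796+2792167686=4546047198
r24: T_24,14=23×971250460939913+12363045847086207=34701806448704206; T_24,15=23×62382416421941+971250460939913=2406046038644556; T_24,16=23×3256091103430+62382416421941=137272511800831; T_24,17=23×136717357942+3256091103430=6400590336096; T_24,18=23×4546047198+136717357942=241276443496
r25: T_25,15=24×2406046038644556+34701806448704206=92446911376173550; T_25,16=24×137272511800831+2406046038644556=5700586321864500; T_25,17=24×6400590336096+137272511800831=290886679867135; T_25,18=24×241276443496+6400590336096=12191224980000
Read c(25,15) = 92446911376173550, c(25,16) = 5700586321864500, c(25,17) = 290886679867135, c(25,18) = 12191224980000.

92446911376173550, 5700586321864500, 290886679867135, 12191224980000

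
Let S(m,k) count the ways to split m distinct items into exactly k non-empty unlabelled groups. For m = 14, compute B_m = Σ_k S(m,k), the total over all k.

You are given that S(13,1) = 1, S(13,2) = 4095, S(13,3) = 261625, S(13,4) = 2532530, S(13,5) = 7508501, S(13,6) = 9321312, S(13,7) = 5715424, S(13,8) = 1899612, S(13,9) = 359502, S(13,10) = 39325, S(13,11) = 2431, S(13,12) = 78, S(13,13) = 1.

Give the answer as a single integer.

190899322

[14] T[14,1]:1*1+0=1 · T[14,2]:2*4095+1=8191 · T[14,3]:3*261625+4095=788970 · T[14,4]:4*2532530+261625=10391745 · T[14,5]:5*7508501+2532530=40075035 · T[14,6]:6*9321312+7508501=63436373 · T[14,7]:7*5715424+9321312=49329280 · T[14,8]:8*1899612+5715424=20912320 · T[14,9]:9*359502+1899612=5135130 · T[14,10]:10*39325+359502=752752 · T[14,11]:11*2431+39325=66066 · T[14,12]:12*78+2431=3367 · T[14,13]:13*1+78=91 · T[14,14]:14*0+1=1
B_14 = ΣS(14,k) = 1+8191+788970+10391745+40075035+63436373+49329280+20912320+5135130+752752+66066+3367+91+1 = 190899322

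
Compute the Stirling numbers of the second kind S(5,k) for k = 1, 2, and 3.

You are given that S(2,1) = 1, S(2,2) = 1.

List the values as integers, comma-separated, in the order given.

r3: T_3,1=1×1+0=1; T_3,2=2×1+1=3; T_3,3=3×0+1=1
r4: T_4,1=1×1+0=1; T_4,2=2×3+1=7; T_4,3=3×1+3=6
r5: T_5,1=1×1+0=1; T_5,2=2×7+1=15; T_5,3=3×6+7=25
Read S(5,1) = 1, S(5,2) = 15, S(5,3) = 25.

1, 15, 25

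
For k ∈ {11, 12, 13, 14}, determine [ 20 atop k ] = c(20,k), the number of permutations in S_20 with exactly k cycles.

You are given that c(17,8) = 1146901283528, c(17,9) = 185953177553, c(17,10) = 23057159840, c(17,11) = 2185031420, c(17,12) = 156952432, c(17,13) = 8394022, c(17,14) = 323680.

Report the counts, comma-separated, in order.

46280647751910, 4465226757381, 342252511900, 20692933630

r18: T_18,9=17×185953177553+1146901283528=4308105301929; T_18,10=17×23057159840+185953177553=577924894833; T_18,11=17×2185031420+23057159840=60202693980; T_18,12=17×156952432+2185031420=4853222764; T_18,13=17×8394022+156952432=299650806; T_18,14=17×323680+8394022=13896582
r19: T_19,10=18×577924894833+4308105301929=14710753408923; T_19,11=18×60202693980+577924894833=1661573386473; T_19,12=18×4853222764+60202693980=147560703732; T_19,13=18×299650806+4853222764=10246937272; T_19,14=18×13896582+299650806=549789282
r20: T_20,11=19×1661573386473+14710753408923=46280647751910; T_20,12=19×147560703732+1661573386473=4465226757381; T_20,13=19×10246937272+147560703732=342252511900; T_20,14=19×549789282+10246937272=20692933630
Read c(20,11) = 46280647751910, c(20,12) = 4465226757381, c(20,13) = 342252511900, c(20,14) = 20692933630.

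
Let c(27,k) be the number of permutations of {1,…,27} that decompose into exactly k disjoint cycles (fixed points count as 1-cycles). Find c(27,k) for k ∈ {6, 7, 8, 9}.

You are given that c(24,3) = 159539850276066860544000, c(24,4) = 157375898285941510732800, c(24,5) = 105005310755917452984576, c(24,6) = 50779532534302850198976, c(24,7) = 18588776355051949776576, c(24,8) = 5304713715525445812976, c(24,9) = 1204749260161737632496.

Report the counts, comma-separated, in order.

1000903392113435450162625024, 393178529313073708272042624, 121502371102392939781636800, 30180059720580991603896800

i=25: T(25,4)=159539850276066860544000+24·157375898285941510732800=3936561409138663118131200 | T(25,5)=157375898285941510732800+24·105005310755917452984576=2677503356427960382362624 | T(25,6)=105005310755917452984576+24·50779532534302850198976=1323714091579185857760000 | T(25,7)=50779532534302850198976+24·18588776355051949776576=496910165055549644836800 | T(25,8)=18588776355051949776576+24·5304713715525445812976=145901905527662649288000 | T(25,9)=5304713715525445812976+24·1204749260161737632496=34218695959407148992880
i=26: T(26,5)=3936561409138663118131200+25·2677503356427960382362624=70874145319837672677196800 | T(26,6)=2677503356427960382362624+25·1323714091579185857760000=35770355645907606826362624 | T(26,7)=1323714091579185857760000+25·496910165055549644836800=13746468217967926978680000 | T(26,8)=496910165055549644836800+25·145901905527662649288000=4144457803247115877036800 | T(26,9)=145901905527662649288000+25·34218695959407148992880=1001369304512841374110000
i=27: T(27,6)=70874145319837672677196800+26·35770355645907606826362624=1000903392113435450162625024 | T(27,7)=35770355645907606826362624+26·13746468217967926978680000=393178529313073708272042624 | T(27,8)=13746468217967926978680000+26·4144457803247115877036800=121502371102392939781636800 | T(27,9)=4144457803247115877036800+26·1001369304512841374110000=30180059720580991603896800
Read c(27,6) = 1000903392113435450162625024, c(27,7) = 393178529313073708272042624, c(27,8) = 121502371102392939781636800, c(27,9) = 30180059720580991603896800.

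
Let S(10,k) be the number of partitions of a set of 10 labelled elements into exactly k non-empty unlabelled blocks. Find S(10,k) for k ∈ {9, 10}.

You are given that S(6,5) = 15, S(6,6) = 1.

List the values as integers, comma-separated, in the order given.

45, 1

@7  (7,6):1·6+15→21, (7,7):0·7+1→1
@8  (8,7):1·7+21→28, (8,8):0·8+1→1
@9  (9,8):1·8+28→36, (9,9):0·9+1→1
@10  (10,9):1·9+36→45, (10,10):0·10+1→1
Read S(10,9) = 45, S(10,10) = 1.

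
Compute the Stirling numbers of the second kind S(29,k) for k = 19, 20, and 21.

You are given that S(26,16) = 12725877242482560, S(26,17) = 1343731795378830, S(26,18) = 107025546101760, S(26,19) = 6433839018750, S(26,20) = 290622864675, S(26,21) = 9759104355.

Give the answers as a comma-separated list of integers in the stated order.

239332331869053150, 17110181160972900, 949910385013590

i=27: T(27,17)=12725877242482560+17·1343731795378830=35569317763922670 | T(27,18)=1343731795378830+18·107025546101760=3270191625210510 | T(27,19)=107025546101760+19·6433839018750=229268487458010 | T(27,20)=6433839018750+20·290622864675=12246296312250 | T(27,21)=290622864675+21·9759104355=495564056130
i=28: T(28,18)=35569317763922670+18·3270191625210510=94432767017711850 | T(28,19)=3270191625210510+19·229268487458010=7626292886912700 | T(28,20)=229268487458010+20·12246296312250=474194413703010 | T(28,21)=12246296312250+21·495564056130=22653141490980
i=29: T(29,19)=94432767017711850+19·7626292886912700=239332331869053150 | T(29,20)=7626292886912700+20·474194413703010=17110181160972900 | T(29,21)=474194413703010+21·22653141490980=949910385013590
Read S(29,19) = 239332331869053150, S(29,20) = 17110181160972900, S(29,21) = 949910385013590.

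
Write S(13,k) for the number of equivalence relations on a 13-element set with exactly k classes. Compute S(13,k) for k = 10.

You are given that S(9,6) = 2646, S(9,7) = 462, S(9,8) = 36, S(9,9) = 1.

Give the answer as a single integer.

@10  (10,7):462·7+2646→5880, (10,8):36·8+462→750, (10,9):1·9+36→45, (10,10):0·10+1→1
@11  (11,8):750·8+5880→11880, (11,9):45·9+750→1155, (11,10):1·10+45→55
@12  (12,9):1155·9+11880→22275, (12,10):55·10+1155→1705
@13  (13,10):1705·10+22275→39325
Read S(13,10) = 39325.

39325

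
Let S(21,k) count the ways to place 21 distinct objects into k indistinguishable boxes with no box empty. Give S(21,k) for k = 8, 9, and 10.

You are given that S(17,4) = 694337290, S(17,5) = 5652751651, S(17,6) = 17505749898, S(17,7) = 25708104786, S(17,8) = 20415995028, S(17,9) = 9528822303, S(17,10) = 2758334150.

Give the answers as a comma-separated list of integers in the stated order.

132511015347084, 123272476465204, 71187132291275

@18  (18,5):5652751651·5+694337290→28958095545, (18,6):17505749898·6+5652751651→110687251039, (18,7):25708104786·7+17505749898→197462483400, (18,8):20415995028·8+25708104786→189036065010, (18,9):9528822303·9+20415995028→106175395755, (18,10):2758334150·10+9528822303→37112163803
@19  (19,6):110687251039·6+28958095545→693081601779, (19,7):197462483400·7+110687251039→1492924634839, (19,8):189036065010·8+197462483400→1709751003480, (19,9):106175395755·9+189036065010→1144614626805, (19,10):37112163803·10+106175395755→477297033785
@20  (20,7):1492924634839·7+693081601779→11143554045652, (20,8):1709751003480·8+1492924634839→15170932662679, (20,9):1144614626805·9+1709751003480→12011282644725, (20,10):477297033785·10+1144614626805→5917584964655
@21  (21,8):15170932662679·8+11143554045652→132511015347084, (21,9):12011282644725·9+15170932662679→123272476465204, (21,10):5917584964655·10+12011282644725→71187132291275
Read S(21,8) = 132511015347084, S(21,9) = 123272476465204, S(21,10) = 71187132291275.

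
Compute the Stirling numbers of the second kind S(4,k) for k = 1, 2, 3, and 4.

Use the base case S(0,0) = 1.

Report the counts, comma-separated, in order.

i=1: T(1,1)=1+1·0=1
i=2: T(2,1)=0+1·1=1 | T(2,2)=1+2·0=1
i=3: T(3,1)=0+1·1=1 | T(3,2)=1+2·1=3 | T(3,3)=1+3·0=1
i=4: T(4,1)=0+1·1=1 | T(4,2)=1+2·3=7 | T(4,3)=3+3·1=6 | T(4,4)=1+4·0=1
Read S(4,1) = 1, S(4,2) = 7, S(4,3) = 6, S(4,4) = 1.

1, 7, 6, 1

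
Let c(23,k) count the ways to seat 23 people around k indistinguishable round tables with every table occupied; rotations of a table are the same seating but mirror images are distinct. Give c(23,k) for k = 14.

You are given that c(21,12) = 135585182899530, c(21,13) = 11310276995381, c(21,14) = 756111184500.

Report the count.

971250460939913

[22] T[22,13]:21*11310276995381+135585182899530=373100999802531 · T[22,14]:21*756111184500+11310276995381=27188611869881
[23] T[23,14]:22*27188611869881+373100999802531=971250460939913
Read c(23,14) = 971250460939913.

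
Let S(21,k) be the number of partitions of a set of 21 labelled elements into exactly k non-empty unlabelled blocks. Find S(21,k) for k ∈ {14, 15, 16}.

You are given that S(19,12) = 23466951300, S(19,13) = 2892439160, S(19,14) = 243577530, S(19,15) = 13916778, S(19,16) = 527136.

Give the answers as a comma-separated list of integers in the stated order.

149304004500, 13087462580, 809944464

@20  (20,13):2892439160·13+23466951300→61068660380, (20,14):243577530·14+2892439160→6302524580, (20,15):13916778·15+243577530→452329200, (20,16):527136·16+13916778→22350954
@21  (21,14):6302524580·14+61068660380→149304004500, (21,15):452329200·15+6302524580→13087462580, (21,16):22350954·16+452329200→809944464
Read S(21,14) = 149304004500, S(21,15) = 13087462580, S(21,16) = 809944464.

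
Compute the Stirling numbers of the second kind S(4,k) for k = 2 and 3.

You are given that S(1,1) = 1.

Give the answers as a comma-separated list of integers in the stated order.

7, 6

r2: T_2,1=1×1+0=1; T_2,2=2×0+1=1
r3: T_3,1=1×1+0=1; T_3,2=2×1+1=3; T_3,3=3×0+1=1
r4: T_4,2=2×3+1=7; T_4,3=3×1+3=6
Read S(4,2) = 7, S(4,3) = 6.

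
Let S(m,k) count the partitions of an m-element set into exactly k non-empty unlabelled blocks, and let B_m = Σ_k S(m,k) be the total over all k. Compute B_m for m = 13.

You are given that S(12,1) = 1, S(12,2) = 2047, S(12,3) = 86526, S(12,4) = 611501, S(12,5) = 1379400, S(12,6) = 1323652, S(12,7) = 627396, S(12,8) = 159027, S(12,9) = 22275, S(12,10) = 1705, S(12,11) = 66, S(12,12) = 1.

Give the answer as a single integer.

row 13: T[13][1]=1·1+0=1  T[13][2]=2·2047+1=4095  T[13][3]=3·86526+2047=261625  T[13][4]=4·611501+86526=2532530  T[13][5]=5·1379400+611501=7508501  T[13][6]=6·1323652+1379400=9321312  T[13][7]=7·627396+1323652=5715424  T[13][8]=8·159027+627396=1899612  T[13][9]=9·22275+159027=359502  T[13][10]=10·1705+22275=39325  T[13][11]=11·66+1705=2431  T[13][12]=12·1+66=78  T[13][13]=13·0+1=1
B_13 = ΣS(13,k) = 1+4095+261625+2532530+7508501+9321312+5715424+1899612+359502+39325+2431+78+1 = 27644437

27644437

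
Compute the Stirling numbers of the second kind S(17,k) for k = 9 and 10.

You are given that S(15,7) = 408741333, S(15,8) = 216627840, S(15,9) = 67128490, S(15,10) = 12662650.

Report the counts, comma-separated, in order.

row 16: T[16][8]=8·216627840+408741333=2141764053  T[16][9]=9·67128490+216627840=820784250  T[16][10]=10·12662650+67128490=193754990
row 17: T[17][9]=9·820784250+2141764053=9528822303  T[17][10]=10·193754990+820784250=2758334150
Read S(17,9) = 9528822303, S(17,10) = 2758334150.

9528822303, 2758334150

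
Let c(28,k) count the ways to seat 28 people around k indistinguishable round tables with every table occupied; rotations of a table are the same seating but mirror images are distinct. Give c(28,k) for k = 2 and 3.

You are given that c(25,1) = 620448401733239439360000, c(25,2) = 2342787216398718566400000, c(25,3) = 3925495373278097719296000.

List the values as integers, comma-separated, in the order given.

[26] T[26,1]:25*620448401733239439360000+0=15511210043330985984000000 · T[26,2]:25*2342787216398718566400000+620448401733239439360000=59190128811701203599360000 · T[26,3]:25*3925495373278097719296000+2342787216398718566400000=100480171548351161548800000
[27] T[27,1]:26*15511210043330985984000000+0=403291461126605635584000000 · T[27,2]:26*59190128811701203599360000+15511210043330985984000000=1554454559147562279567360000 · T[27,3]:26*100480171548351161548800000+59190128811701203599360000=2671674589068831403868160000
[28] T[28,2]:27*1554454559147562279567360000+403291461126605635584000000=42373564558110787183902720000 · T[28,3]:27*2671674589068831403868160000+1554454559147562279567360000=73689668464006010184007680000
Read c(28,2) = 42373564558110787183902720000, c(28,3) = 73689668464006010184007680000.

42373564558110787183902720000, 73689668464006010184007680000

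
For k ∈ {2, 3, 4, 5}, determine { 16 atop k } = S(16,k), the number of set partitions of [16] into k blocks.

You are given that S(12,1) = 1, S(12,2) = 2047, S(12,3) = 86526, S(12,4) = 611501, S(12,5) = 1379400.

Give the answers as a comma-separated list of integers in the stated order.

[13] T[13,1]:1*1+0=1 · T[13,2]:2*2047+1=4095 · T[13,3]:3*86526+2047=261625 · T[13,4]:4*611501+86526=2532530 · T[13,5]:5*1379400+611501=7508501
[14] T[14,1]:1*1+0=1 · T[14,2]:2*4095+1=8191 · T[14,3]:3*261625+4095=788970 · T[14,4]:4*2532530+261625=10391745 · T[14,5]:5*7508501+2532530=40075035
[15] T[15,1]:1*1+0=1 · T[15,2]:2*8191+1=16383 · T[15,3]:3*788970+8191=2375101 · T[15,4]:4*10391745+788970=42355950 · T[15,5]:5*40075035+10391745=210766920
[16] T[16,2]:2*16383+1=32767 · T[16,3]:3*2375101+16383=7141686 · T[16,4]:4*42355950+2375101=171798901 · T[16,5]:5*210766920+42355950=1096190550
Read S(16,2) = 32767, S(16,3) = 7141686, S(16,4) = 171798901, S(16,5) = 1096190550.

32767, 7141686, 171798901, 1096190550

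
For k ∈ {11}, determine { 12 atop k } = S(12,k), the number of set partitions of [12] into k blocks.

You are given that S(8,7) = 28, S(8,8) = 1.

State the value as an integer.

66

[9] T[9,8]:8*1+28=36 · T[9,9]:9*0+1=1
[10] T[10,9]:9*1+36=45 · T[10,10]:10*0+1=1
[11] T[11,10]:10*1+45=55 · T[11,11]:11*0+1=1
[12] T[12,11]:11*1+55=66
Read S(12,11) = 66.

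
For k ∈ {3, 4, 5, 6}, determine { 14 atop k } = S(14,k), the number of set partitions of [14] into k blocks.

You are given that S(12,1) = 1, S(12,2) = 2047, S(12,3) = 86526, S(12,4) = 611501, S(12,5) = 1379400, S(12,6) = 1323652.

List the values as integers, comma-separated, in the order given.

788970, 10391745, 40075035, 63436373

r13: T_13,2=2×2047+1=4095; T_13,3=3×86526+2047=261625; T_13,4=4×611501+86526=2532530; T_13,5=5×1379400+611501=7508501; T_13,6=6×1323652+1379400=9321312
r14: T_14,3=3×261625+4095=788970; T_14,4=4×2532530+261625=10391745; T_14,5=5×7508501+2532530=40075035; T_14,6=6×9321312+7508501=63436373
Read S(14,3) = 788970, S(14,4) = 10391745, S(14,5) = 40075035, S(14,6) = 63436373.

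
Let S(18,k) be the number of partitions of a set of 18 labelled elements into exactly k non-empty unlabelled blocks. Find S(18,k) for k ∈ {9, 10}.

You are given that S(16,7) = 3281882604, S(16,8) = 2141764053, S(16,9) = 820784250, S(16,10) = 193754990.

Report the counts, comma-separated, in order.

106175395755, 37112163803

@17  (17,8):2141764053·8+3281882604→20415995028, (17,9):820784250·9+2141764053→9528822303, (17,10):193754990·10+820784250→2758334150
@18  (18,9):9528822303·9+20415995028→106175395755, (18,10):2758334150·10+9528822303→37112163803
Read S(18,9) = 106175395755, S(18,10) = 37112163803.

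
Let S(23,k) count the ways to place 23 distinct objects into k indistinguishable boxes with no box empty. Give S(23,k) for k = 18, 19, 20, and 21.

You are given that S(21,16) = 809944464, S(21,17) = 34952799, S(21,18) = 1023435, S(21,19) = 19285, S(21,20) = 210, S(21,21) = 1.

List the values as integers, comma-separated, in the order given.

2364885369, 79781779, 1859550, 28336

row 22: T[22][17]=17·34952799+809944464=1404142047  T[22][18]=18·1023435+34952799=53374629  T[22][19]=19·19285+1023435=1389850  T[22][20]=20·210+19285=23485  T[22][21]=21·1+210=231
row 23: T[23][18]=18·53374629+1404142047=2364885369  T[23][19]=19·1389850+53374629=79781779  T[23][20]=20·23485+1389850=1859550  T[23][21]=21·231+23485=28336
Read S(23,18) = 2364885369, S(23,19) = 79781779, S(23,20) = 1859550, S(23,21) = 28336.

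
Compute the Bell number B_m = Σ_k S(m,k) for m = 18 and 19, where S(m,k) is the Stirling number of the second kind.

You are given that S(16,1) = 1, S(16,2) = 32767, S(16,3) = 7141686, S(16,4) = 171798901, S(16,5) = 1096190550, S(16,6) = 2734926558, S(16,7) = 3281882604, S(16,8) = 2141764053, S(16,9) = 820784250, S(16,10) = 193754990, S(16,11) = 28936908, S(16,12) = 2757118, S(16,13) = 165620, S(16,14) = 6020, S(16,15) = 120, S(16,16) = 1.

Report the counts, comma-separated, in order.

r17: T_17,1=1×1+0=1; T_17,2=2×32767+1=65535; T_17,3=3×7141686+32767=21457825; T_17,4=4×171798901+7141686=694337290; T_17,5=5×1096190550+171798901=5652751651; T_17,6=6×2734926558+1096190550=17505749898; T_17,7=7×3281882604+2734926558=25708104786; T_17,8=8×2141764053+3281882604=20415995028; T_17,9=9×820784250+2141764053=9528822303; T_17,10=10×193754990+820784250=2758334150; T_17,11=11×28936908+193754990=512060978; T_17,12=12×2757118+28936908=62022324; T_17,13=13×165620+2757118=4910178; T_17,14=14×6020+165620=249900; T_17,15=15×120+6020=7820; T_17,16=16×1+120=136; T_17,17=17×0+1=1
r18: T_18,1=1×1+0=1; T_18,2=2×65535+1=131071; T_18,3=3×21457825+65535=64439010; T_18,4=4×694337290+21457825=2798806985; T_18,5=5×5652751651+694337290=28958095545; T_18,6=6×17505749898+5652751651=110687251039; T_18,7=7×25708104786+17505749898=197462483400; T_18,8=8×20415995028+25708104786=189036065010; T_18,9=9×9528822303+20415995028=106175395755; T_18,10=10×2758334150+9528822303=37112163803; T_18,11=11×512060978+2758334150=8391004908; T_18,12=12×62022324+512060978=1256328866; T_18,13=13×4910178+62022324=125854638; T_18,14=14×249900+4910178=8408778; T_18,15=15×7820+249900=367200; T_18,16=16×136+7820=9996; T_18,17=17×1+136=153; T_18,18=18×0+1=1
r19: T_19,1=1×1+0=1; T_19,2=2×131071+1=262143; T_19,3=3×64439010+131071=193448101; T_19,4=4×2798806985+64439010=11259666950; T_19,5=5×28958095545+2798806985=147589284710; T_19,6=6×110687251039+28958095545=693081601779; T_19,7=7×197462483400+110687251039=1492924634839; T_19,8=8×189036065010+197462483400=1709751003480; T_19,9=9×106175395755+189036065010=1144614626805; T_19,10=10×37112163803+106175395755=477297033785; T_19,11=11×8391004908+37112163803=129413217791; T_19,12=12×1256328866+8391004908=23466951300; T_19,13=13×125854638+1256328866=2892439160; T_19,14=14×8408778+125854638=243577530; T_19,15=15×367200+8408778=13916778; T_19,16=16×9996+367200=527136; T_19,17=17×153+9996=12597; T_19,18=18×1+153=171; T_19,19=19×0+1=1
B_18 = ΣS(18,k) = 1+131071+64439010+2798806985+28958095545+110687251039+197462483400+189036065010+106175395755+37112163803+8391004908+1256328866+125854638+8408778+367200+9996+153+1 = 682076806159
B_19 = ΣS(19,k) = 1+262143+193448101+11259666950+147589284710+693081601779+1492924634839+1709751003480+1144614626805+477297033785+129413217791+23466951300+2892439160+243577530+13916778+527136+12597+171+1 = 5832742205057

682076806159, 5832742205057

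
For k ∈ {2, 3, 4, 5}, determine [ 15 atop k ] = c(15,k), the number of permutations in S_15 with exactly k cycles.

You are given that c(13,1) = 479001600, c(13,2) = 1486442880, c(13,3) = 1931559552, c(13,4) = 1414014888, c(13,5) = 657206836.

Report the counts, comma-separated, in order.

@14  (14,1):479001600·13+0→6227020800, (14,2):1486442880·13+479001600→19802759040, (14,3):1931559552·13+1486442880→26596717056, (14,4):1414014888·13+1931559552→20313753096, (14,5):657206836·13+1414014888→9957703756
@15  (15,2):19802759040·14+6227020800→283465647360, (15,3):26596717056·14+19802759040→392156797824, (15,4):20313753096·14+26596717056→310989260400, (15,5):9957703756·14+20313753096→159721605680
Read c(15,2) = 283465647360, c(15,3) = 392156797824, c(15,4) = 310989260400, c(15,5) = 159721605680.

283465647360, 392156797824, 310989260400, 159721605680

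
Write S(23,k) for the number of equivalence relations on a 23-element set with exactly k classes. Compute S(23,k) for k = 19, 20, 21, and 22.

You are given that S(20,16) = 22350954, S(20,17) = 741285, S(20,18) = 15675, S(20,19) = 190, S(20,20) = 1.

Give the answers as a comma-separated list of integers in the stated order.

r21: T_21,17=17×741285+22350954=34952799; T_21,18=18×15675+741285=1023435; T_21,19=19×190+15675=19285; T_21,20=20×1+190=210; T_21,21=21×0+1=1
r22: T_22,18=18×1023435+34952799=53374629; T_22,19=19×19285+1023435=1389850; T_22,20=20×210+19285=23485; T_22,21=21×1+210=231; T_22,22=22×0+1=1
r23: T_23,19=19×1389850+53374629=79781779; T_23,20=20×23485+1389850=1859550; T_23,21=21×231+23485=28336; T_23,22=22×1+231=253
Read S(23,19) = 79781779, S(23,20) = 1859550, S(23,21) = 28336, S(23,22) = 253.

79781779, 1859550, 28336, 253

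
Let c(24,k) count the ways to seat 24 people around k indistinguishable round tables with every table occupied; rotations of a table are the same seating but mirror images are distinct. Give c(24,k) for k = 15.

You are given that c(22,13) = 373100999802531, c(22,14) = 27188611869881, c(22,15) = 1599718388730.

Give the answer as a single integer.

[23] T[23,14]:22*27188611869881+373100999802531=971250460939913 · T[23,15]:22*1599718388730+27188611869881=62382416421941
[24] T[24,15]:23*62382416421941+971250460939913=2406046038644556
Read c(24,15) = 2406046038644556.

2406046038644556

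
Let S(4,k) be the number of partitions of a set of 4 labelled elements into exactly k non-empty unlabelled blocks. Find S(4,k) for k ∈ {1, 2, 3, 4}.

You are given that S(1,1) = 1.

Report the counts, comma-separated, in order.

1, 7, 6, 1

i=2: T(2,1)=0+1·1=1 | T(2,2)=1+2·0=1
i=3: T(3,1)=0+1·1=1 | T(3,2)=1+2·1=3 | T(3,3)=1+3·0=1
i=4: T(4,1)=0+1·1=1 | T(4,2)=1+2·3=7 | T(4,3)=3+3·1=6 | T(4,4)=1+4·0=1
Read S(4,1) = 1, S(4,2) = 7, S(4,3) = 6, S(4,4) = 1.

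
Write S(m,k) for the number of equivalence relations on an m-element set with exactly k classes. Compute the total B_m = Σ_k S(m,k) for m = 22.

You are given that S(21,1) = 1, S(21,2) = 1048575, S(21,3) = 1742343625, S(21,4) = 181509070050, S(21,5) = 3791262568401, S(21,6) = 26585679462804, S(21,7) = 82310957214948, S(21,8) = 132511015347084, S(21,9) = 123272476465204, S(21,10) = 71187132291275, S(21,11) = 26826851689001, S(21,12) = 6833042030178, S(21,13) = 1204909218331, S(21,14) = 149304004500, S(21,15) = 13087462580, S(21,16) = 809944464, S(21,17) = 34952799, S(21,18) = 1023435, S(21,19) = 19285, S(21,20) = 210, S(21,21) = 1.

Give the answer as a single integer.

4506715738447323

row 22: T[22][1]=1·1+0=1  T[22][2]=2·1048575+1=2097151  T[22][3]=3·1742343625+1048575=5228079450  T[22][4]=4·181509070050+1742343625=727778623825  T[22][5]=5·3791262568401+181509070050=19137821912055  T[22][6]=6·26585679462804+3791262568401=163305339345225  T[22][7]=7·82310957214948+26585679462804=602762379967440  T[22][8]=8·132511015347084+82310957214948=1142399079991620  T[22][9]=9·123272476465204+132511015347084=1241963303533920  T[22][10]=10·71187132291275+123272476465204=835143799377954  T[22][11]=11·26826851689001+71187132291275=366282500870286  T[22][12]=12·6833042030178+26826851689001=108823356051137  T[22][13]=13·1204909218331+6833042030178=22496861868481  T[22][14]=14·149304004500+1204909218331=3295165281331  T[22][15]=15·13087462580+149304004500=345615943200  T[22][16]=16·809944464+13087462580=26046574004  T[22][17]=17·34952799+809944464=1404142047  T[22][18]=18·1023435+34952799=53374629  T[22][19]=19·19285+1023435=1389850  T[22][20]=20·210+19285=23485  T[22][21]=21·1+210=231  T[22][22]=22·0+1=1
B_22 = ΣS(22,k) = 1+2097151+5228079450+727778623825+19137821912055+163305339345225+602762379967440+1142399079991620+1241963303533920+835143799377954+366282500870286+108823356051137+22496861868481+3295165281331+345615943200+26046574004+1404142047+53374629+1389850+23485+231+1 = 4506715738447323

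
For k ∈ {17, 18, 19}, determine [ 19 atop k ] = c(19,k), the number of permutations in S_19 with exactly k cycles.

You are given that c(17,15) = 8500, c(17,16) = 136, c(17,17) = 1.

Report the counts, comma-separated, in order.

13566, 171, 1

@18  (18,16):136·17+8500→10812, (18,17):1·17+136→153, (18,18):0·17+1→1
@19  (19,17):153·18+10812→13566, (19,18):1·18+153→171, (19,19):0·18+1→1
Read c(19,17) = 13566, c(19,18) = 171, c(19,19) = 1.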